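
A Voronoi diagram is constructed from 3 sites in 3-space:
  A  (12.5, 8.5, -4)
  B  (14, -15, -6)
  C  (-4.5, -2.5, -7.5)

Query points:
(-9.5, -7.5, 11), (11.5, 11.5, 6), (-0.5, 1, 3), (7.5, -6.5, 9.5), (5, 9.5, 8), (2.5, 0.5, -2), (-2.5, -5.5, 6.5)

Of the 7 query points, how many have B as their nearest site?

1

(-9.5, -7.5, 11) — d² to each: A:965, B:897.5, C:392.25 → nearest is C
(11.5, 11.5, 6) — d² to each: A:110, B:852.5, C:634.25 → nearest is A
(-0.5, 1, 3) — d² to each: A:274.25, B:547.25, C:138.5 → nearest is C
(7.5, -6.5, 9.5) — d² to each: A:432.25, B:354.75, C:449 → nearest is B
(5, 9.5, 8) — d² to each: A:201.25, B:877.25, C:474.5 → nearest is A
(2.5, 0.5, -2) — d² to each: A:168, B:388.5, C:88.25 → nearest is C
(-2.5, -5.5, 6.5) — d² to each: A:531.25, B:518.75, C:209 → nearest is C
1 of the 7 points has B as nearest.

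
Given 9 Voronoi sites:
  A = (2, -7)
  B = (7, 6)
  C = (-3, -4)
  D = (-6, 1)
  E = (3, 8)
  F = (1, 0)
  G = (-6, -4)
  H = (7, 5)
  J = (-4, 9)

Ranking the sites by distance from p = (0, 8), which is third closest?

B

Since √ is increasing, it suffices to compare squared distances:
|pA|² = (0−2)² + (8−(-7))² = 4 + 225 = 229
|pB|² = (0−7)² + (8−6)² = 49 + 4 = 53
|pC|² = (0−(-3))² + (8−(-4))² = 9 + 144 = 153
|pD|² = (0−(-6))² + (8−1)² = 36 + 49 = 85
|pE|² = (0−3)² + (8−8)² = 9 + 0 = 9
|pF|² = (0−1)² + (8−0)² = 1 + 64 = 65
|pG|² = (0−(-6))² + (8−(-4))² = 36 + 144 = 180
|pH|² = (0−7)² + (8−5)² = 49 + 9 = 58
|pJ|² = (0−(-4))² + (8−9)² = 16 + 1 = 17
Sorted ascending: E, J, B, H, … — the third-nearest is B.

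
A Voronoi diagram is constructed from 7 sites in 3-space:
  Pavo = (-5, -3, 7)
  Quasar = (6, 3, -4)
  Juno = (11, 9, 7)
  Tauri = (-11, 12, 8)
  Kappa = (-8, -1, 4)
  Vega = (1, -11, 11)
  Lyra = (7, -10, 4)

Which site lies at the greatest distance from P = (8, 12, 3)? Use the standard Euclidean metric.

Vega

Since √ is increasing, it suffices to compare squared distances:
d²(P, Pavo) = (8−(-5))² + (12−(-3))² + (3−7)² = 169 + 225 + 16 = 410
d²(P, Quasar) = (8−6)² + (12−3)² + (3−(-4))² = 4 + 81 + 49 = 134
d²(P, Juno) = (8−11)² + (12−9)² + (3−7)² = 9 + 9 + 16 = 34
d²(P, Tauri) = (8−(-11))² + (12−12)² + (3−8)² = 361 + 0 + 25 = 386
d²(P, Kappa) = (8−(-8))² + (12−(-1))² + (3−4)² = 256 + 169 + 1 = 426
d²(P, Vega) = (8−1)² + (12−(-11))² + (3−11)² = 49 + 529 + 64 = 642
d²(P, Lyra) = (8−7)² + (12−(-10))² + (3−4)² = 1 + 484 + 1 = 486
The largest is to Vega.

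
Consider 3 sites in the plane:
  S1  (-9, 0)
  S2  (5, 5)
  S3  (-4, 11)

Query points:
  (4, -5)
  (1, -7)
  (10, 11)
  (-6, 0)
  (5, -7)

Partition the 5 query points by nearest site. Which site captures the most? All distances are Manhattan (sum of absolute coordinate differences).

S2

(4, -5) — d to each: S1:18, S2:11, S3:24 → nearest is S2
(1, -7) — d to each: S1:17, S2:16, S3:23 → nearest is S2
(10, 11) — d to each: S1:30, S2:11, S3:14 → nearest is S2
(-6, 0) — d to each: S1:3, S2:16, S3:13 → nearest is S1
(5, -7) — d to each: S1:21, S2:12, S3:27 → nearest is S2
Tally — S1:1, S2:4. S2 captures the most (4).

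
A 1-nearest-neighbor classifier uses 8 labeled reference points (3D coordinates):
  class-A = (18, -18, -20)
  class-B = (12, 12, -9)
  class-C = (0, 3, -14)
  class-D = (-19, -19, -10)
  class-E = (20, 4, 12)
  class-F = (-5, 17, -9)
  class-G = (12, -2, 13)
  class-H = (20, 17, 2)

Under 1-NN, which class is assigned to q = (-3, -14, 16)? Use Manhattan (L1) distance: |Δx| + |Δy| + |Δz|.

class-G

d(q, class-A) = 21 + 4 + 36 = 61
d(q, class-B) = 15 + 26 + 25 = 66
d(q, class-C) = 3 + 17 + 30 = 50
d(q, class-D) = 16 + 5 + 26 = 47
d(q, class-E) = 23 + 18 + 4 = 45
d(q, class-F) = 2 + 31 + 25 = 58
d(q, class-G) = 15 + 12 + 3 = 30
d(q, class-H) = 23 + 31 + 14 = 68
The smallest is to class-G, so q lies in the Voronoi region of class-G.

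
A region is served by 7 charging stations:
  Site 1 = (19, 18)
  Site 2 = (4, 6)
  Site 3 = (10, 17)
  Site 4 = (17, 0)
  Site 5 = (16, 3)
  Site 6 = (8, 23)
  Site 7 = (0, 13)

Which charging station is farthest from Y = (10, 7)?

Compare squared distances (the ordering matches that of the actual distances):
d²(Y, Site 1) = (10−19)² + (7−18)² = 81 + 121 = 202
d²(Y, Site 2) = (10−4)² + (7−6)² = 36 + 1 = 37
d²(Y, Site 3) = (10−10)² + (7−17)² = 0 + 100 = 100
d²(Y, Site 4) = (10−17)² + (7−0)² = 49 + 49 = 98
d²(Y, Site 5) = (10−16)² + (7−3)² = 36 + 16 = 52
d²(Y, Site 6) = (10−8)² + (7−23)² = 4 + 256 = 260
d²(Y, Site 7) = (10−0)² + (7−13)² = 100 + 36 = 136
The largest is to Site 6.

Site 6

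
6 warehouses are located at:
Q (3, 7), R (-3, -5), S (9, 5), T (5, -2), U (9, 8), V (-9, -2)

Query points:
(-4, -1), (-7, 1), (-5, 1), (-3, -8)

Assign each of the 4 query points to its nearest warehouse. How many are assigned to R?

2

(-4, -1) — d² to each: Q:113, R:17, S:205, T:82, U:250, V:26 → nearest is R
(-7, 1) — d² to each: Q:136, R:52, S:272, T:153, U:305, V:13 → nearest is V
(-5, 1) — d² to each: Q:100, R:40, S:212, T:109, U:245, V:25 → nearest is V
(-3, -8) — d² to each: Q:261, R:9, S:313, T:100, U:400, V:72 → nearest is R
2 of the 4 points have R as nearest.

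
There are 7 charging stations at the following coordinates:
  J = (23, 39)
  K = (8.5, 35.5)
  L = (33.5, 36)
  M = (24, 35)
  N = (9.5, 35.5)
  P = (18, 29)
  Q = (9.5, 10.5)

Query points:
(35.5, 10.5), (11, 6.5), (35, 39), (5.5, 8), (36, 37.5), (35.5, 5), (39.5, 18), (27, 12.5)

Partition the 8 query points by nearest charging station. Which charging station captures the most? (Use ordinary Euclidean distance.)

(35.5, 10.5) — d² to each: J:968.5, K:1354, L:654.25, M:732.5, N:1301, P:648.5, Q:676 → nearest is P
(11, 6.5) — d² to each: J:1200.25, K:847.25, L:1376.5, M:981.25, N:843.25, P:555.25, Q:18.25 → nearest is Q
(35, 39) — d² to each: J:144, K:714.5, L:11.25, M:137, N:662.5, P:389, Q:1462.5 → nearest is L
(5.5, 8) — d² to each: J:1267.25, K:765.25, L:1568, M:1071.25, N:772.25, P:597.25, Q:22.25 → nearest is Q
(36, 37.5) — d² to each: J:171.25, K:760.25, L:8.5, M:150.25, N:706.25, P:396.25, Q:1431.25 → nearest is L
(35.5, 5) — d² to each: J:1312.25, K:1659.25, L:965, M:1032.25, N:1606.25, P:882.25, Q:706.25 → nearest is Q
(39.5, 18) — d² to each: J:713.25, K:1267.25, L:360, M:529.25, N:1206.25, P:583.25, Q:956.25 → nearest is L
(27, 12.5) — d² to each: J:718.25, K:871.25, L:594.5, M:515.25, N:835.25, P:353.25, Q:310.25 → nearest is Q
Tally — L:3, P:1, Q:4. Q captures the most (4).

Q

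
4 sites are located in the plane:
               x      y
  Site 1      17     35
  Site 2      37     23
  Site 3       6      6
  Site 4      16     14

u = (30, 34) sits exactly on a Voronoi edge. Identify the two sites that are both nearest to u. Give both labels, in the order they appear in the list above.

Site 1 and Site 2

Squared distances from u to each site:
d²(u, Site 1) = (30−17)² + (34−35)² = 169 + 1 = 170
d²(u, Site 2) = (30−37)² + (34−23)² = 49 + 121 = 170
d²(u, Site 3) = (30−6)² + (34−6)² = 576 + 784 = 1360
d²(u, Site 4) = (30−16)² + (34−14)² = 196 + 400 = 596
u is equidistant from Site 1 and Site 2 (both at squared distance 170), and every other site is strictly farther — so u lies on the Site 1–Site 2 Voronoi edge.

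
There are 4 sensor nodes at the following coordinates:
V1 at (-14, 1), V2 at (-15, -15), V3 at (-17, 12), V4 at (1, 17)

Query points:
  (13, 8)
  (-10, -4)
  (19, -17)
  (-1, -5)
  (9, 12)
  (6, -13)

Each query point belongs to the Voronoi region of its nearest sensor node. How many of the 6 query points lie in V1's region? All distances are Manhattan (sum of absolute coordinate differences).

2

(13, 8) — d to each: V1:34, V2:51, V3:34, V4:21 → nearest is V4
(-10, -4) — d to each: V1:9, V2:16, V3:23, V4:32 → nearest is V1
(19, -17) — d to each: V1:51, V2:36, V3:65, V4:52 → nearest is V2
(-1, -5) — d to each: V1:19, V2:24, V3:33, V4:24 → nearest is V1
(9, 12) — d to each: V1:34, V2:51, V3:26, V4:13 → nearest is V4
(6, -13) — d to each: V1:34, V2:23, V3:48, V4:35 → nearest is V2
2 of the 6 points have V1 as nearest.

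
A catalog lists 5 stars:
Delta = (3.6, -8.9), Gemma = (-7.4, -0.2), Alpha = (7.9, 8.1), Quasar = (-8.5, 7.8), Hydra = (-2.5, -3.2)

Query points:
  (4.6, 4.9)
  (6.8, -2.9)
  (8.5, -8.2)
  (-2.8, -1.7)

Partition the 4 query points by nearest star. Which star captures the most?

Delta

(4.6, 4.9) — d² to each: Delta:191.44, Gemma:170.01, Alpha:21.13, Quasar:180.02, Hydra:116.02 → nearest is Alpha
(6.8, -2.9) — d² to each: Delta:46.24, Gemma:208.93, Alpha:122.21, Quasar:348.58, Hydra:86.58 → nearest is Delta
(8.5, -8.2) — d² to each: Delta:24.5, Gemma:316.81, Alpha:266.05, Quasar:545, Hydra:146 → nearest is Delta
(-2.8, -1.7) — d² to each: Delta:92.8, Gemma:23.41, Alpha:210.53, Quasar:122.74, Hydra:2.34 → nearest is Hydra
Tally — Delta:2, Alpha:1, Hydra:1. Delta captures the most (2).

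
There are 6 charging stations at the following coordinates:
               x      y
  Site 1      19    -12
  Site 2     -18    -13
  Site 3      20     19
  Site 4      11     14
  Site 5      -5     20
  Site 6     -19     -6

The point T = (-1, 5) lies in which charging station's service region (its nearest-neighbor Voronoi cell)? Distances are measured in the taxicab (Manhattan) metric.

Site 5

d(T, Site 1) = |-1−19| + |5−(-12)| = 20 + 17 = 37
d(T, Site 2) = |-1−(-18)| + |5−(-13)| = 17 + 18 = 35
d(T, Site 3) = |-1−20| + |5−19| = 21 + 14 = 35
d(T, Site 4) = |-1−11| + |5−14| = 12 + 9 = 21
d(T, Site 5) = |-1−(-5)| + |5−20| = 4 + 15 = 19
d(T, Site 6) = |-1−(-19)| + |5−(-6)| = 18 + 11 = 29
Site 5 is nearest.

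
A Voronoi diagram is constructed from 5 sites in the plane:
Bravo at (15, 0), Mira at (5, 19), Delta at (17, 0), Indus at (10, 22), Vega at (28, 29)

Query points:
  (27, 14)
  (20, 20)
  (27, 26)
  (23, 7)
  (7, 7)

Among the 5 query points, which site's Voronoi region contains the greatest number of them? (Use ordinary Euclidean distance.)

Vega

(27, 14) — d² to each: Bravo:340, Mira:509, Delta:296, Indus:353, Vega:226 → nearest is Vega
(20, 20) — d² to each: Bravo:425, Mira:226, Delta:409, Indus:104, Vega:145 → nearest is Indus
(27, 26) — d² to each: Bravo:820, Mira:533, Delta:776, Indus:305, Vega:10 → nearest is Vega
(23, 7) — d² to each: Bravo:113, Mira:468, Delta:85, Indus:394, Vega:509 → nearest is Delta
(7, 7) — d² to each: Bravo:113, Mira:148, Delta:149, Indus:234, Vega:925 → nearest is Bravo
Tally — Bravo:1, Delta:1, Indus:1, Vega:2. Vega captures the most (2).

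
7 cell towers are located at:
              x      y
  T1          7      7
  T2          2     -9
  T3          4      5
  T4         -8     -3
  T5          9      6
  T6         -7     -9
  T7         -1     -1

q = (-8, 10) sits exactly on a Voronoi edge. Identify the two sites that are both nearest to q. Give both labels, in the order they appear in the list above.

T3 and T4

Squared distances from q to each site:
|qT1|² = 225 + 9 = 234
|qT2|² = 100 + 361 = 461
|qT3|² = 144 + 25 = 169
|qT4|² = 0 + 169 = 169
|qT5|² = 289 + 16 = 305
|qT6|² = 1 + 361 = 362
|qT7|² = 49 + 121 = 170
q is equidistant from T3 and T4 (both at squared distance 169), and every other site is strictly farther — so q lies on the T3–T4 Voronoi edge.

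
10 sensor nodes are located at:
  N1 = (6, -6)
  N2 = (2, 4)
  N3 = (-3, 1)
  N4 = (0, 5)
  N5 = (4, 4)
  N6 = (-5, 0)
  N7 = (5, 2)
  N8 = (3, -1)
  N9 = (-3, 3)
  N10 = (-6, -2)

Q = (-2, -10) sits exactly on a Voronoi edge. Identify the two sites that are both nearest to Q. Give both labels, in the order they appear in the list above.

N1 and N10

Squared distances from Q to each site:
|QN1|² = (-2−6)² + (-10−(-6))² = 64 + 16 = 80
|QN2|² = (-2−2)² + (-10−4)² = 16 + 196 = 212
|QN3|² = (-2−(-3))² + (-10−1)² = 1 + 121 = 122
|QN4|² = (-2−0)² + (-10−5)² = 4 + 225 = 229
|QN5|² = (-2−4)² + (-10−4)² = 36 + 196 = 232
|QN6|² = (-2−(-5))² + (-10−0)² = 9 + 100 = 109
|QN7|² = (-2−5)² + (-10−2)² = 49 + 144 = 193
|QN8|² = (-2−3)² + (-10−(-1))² = 25 + 81 = 106
|QN9|² = (-2−(-3))² + (-10−3)² = 1 + 169 = 170
d²(Q, N10) = (-2−(-6))² + (-10−(-2))² = 16 + 64 = 80
Q is equidistant from N1 and N10 (both at squared distance 80), and every other site is strictly farther — so Q lies on the N1–N10 Voronoi edge.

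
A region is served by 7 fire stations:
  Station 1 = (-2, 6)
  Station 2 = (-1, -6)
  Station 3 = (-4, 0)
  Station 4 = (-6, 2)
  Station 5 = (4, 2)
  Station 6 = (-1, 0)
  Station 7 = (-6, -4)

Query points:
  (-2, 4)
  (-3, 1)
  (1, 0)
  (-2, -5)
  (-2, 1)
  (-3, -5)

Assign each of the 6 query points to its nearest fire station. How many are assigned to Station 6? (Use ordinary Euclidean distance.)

(-2, 4) — d² to each: Station 1:4, Station 2:101, Station 3:20, Station 4:20, Station 5:40, Station 6:17, Station 7:80 → nearest is Station 1
(-3, 1) — d² to each: Station 1:26, Station 2:53, Station 3:2, Station 4:10, Station 5:50, Station 6:5, Station 7:34 → nearest is Station 3
(1, 0) — d² to each: Station 1:45, Station 2:40, Station 3:25, Station 4:53, Station 5:13, Station 6:4, Station 7:65 → nearest is Station 6
(-2, -5) — d² to each: Station 1:121, Station 2:2, Station 3:29, Station 4:65, Station 5:85, Station 6:26, Station 7:17 → nearest is Station 2
(-2, 1) — d² to each: Station 1:25, Station 2:50, Station 3:5, Station 4:17, Station 5:37, Station 6:2, Station 7:41 → nearest is Station 6
(-3, -5) — d² to each: Station 1:122, Station 2:5, Station 3:26, Station 4:58, Station 5:98, Station 6:29, Station 7:10 → nearest is Station 2
2 of the 6 points have Station 6 as nearest.

2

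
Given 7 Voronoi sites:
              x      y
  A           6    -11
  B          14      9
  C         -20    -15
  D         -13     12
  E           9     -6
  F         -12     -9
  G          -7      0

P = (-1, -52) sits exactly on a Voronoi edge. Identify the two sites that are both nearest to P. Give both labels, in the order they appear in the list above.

A and C

Squared distances from P to each site:
|PA|² = (-1−6)² + (-52−(-11))² = 49 + 1681 = 1730
|PB|² = (-1−14)² + (-52−9)² = 225 + 3721 = 3946
|PC|² = (-1−(-20))² + (-52−(-15))² = 361 + 1369 = 1730
|PD|² = (-1−(-13))² + (-52−12)² = 144 + 4096 = 4240
|PE|² = (-1−9)² + (-52−(-6))² = 100 + 2116 = 2216
|PF|² = (-1−(-12))² + (-52−(-9))² = 121 + 1849 = 1970
|PG|² = (-1−(-7))² + (-52−0)² = 36 + 2704 = 2740
P is equidistant from A and C (both at squared distance 1730), and every other site is strictly farther — so P lies on the A–C Voronoi edge.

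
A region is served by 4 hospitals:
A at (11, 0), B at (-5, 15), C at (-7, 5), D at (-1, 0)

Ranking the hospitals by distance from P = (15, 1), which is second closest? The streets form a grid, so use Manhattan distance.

D

d(P,A) = |15−11| + |1−0| = 4 + 1 = 5
d(P,B) = |15−(-5)| + |1−15| = 20 + 14 = 34
d(P,C) = |15−(-7)| + |1−5| = 22 + 4 = 26
d(P,D) = |15−(-1)| + |1−0| = 16 + 1 = 17
Sorted ascending: A, D, C, … — the second-nearest is D.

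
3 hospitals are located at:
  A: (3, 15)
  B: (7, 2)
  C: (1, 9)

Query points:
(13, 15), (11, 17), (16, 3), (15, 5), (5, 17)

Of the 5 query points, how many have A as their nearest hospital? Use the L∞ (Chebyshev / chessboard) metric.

(13, 15) — d to each: A:10, B:13, C:12 → nearest is A
(11, 17) — d to each: A:8, B:15, C:10 → nearest is A
(16, 3) — d to each: A:13, B:9, C:15 → nearest is B
(15, 5) — d to each: A:12, B:8, C:14 → nearest is B
(5, 17) — d to each: A:2, B:15, C:8 → nearest is A
3 of the 5 points have A as nearest.

3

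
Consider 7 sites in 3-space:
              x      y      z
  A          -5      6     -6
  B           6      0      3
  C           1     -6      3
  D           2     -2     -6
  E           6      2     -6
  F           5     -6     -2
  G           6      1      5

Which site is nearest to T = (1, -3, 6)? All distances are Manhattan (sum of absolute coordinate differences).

C

d(T,A) = |1−(-5)| + |-3−6| + |6−(-6)| = 6 + 9 + 12 = 27
d(T,B) = |1−6| + |-3−0| + |6−3| = 5 + 3 + 3 = 11
d(T,C) = |1−1| + |-3−(-6)| + |6−3| = 0 + 3 + 3 = 6
d(T,D) = |1−2| + |-3−(-2)| + |6−(-6)| = 1 + 1 + 12 = 14
d(T,E) = |1−6| + |-3−2| + |6−(-6)| = 5 + 5 + 12 = 22
d(T,F) = |1−5| + |-3−(-6)| + |6−(-2)| = 4 + 3 + 8 = 15
d(T,G) = |1−6| + |-3−1| + |6−5| = 5 + 4 + 1 = 10
The smallest is to C, so T lies in the Voronoi region of C.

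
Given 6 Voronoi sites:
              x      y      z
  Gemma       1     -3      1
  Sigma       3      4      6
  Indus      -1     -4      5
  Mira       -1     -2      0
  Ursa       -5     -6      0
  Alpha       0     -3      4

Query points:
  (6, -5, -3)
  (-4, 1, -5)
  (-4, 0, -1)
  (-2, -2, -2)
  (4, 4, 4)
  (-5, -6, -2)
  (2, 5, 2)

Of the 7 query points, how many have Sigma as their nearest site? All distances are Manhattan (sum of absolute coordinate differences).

(6, -5, -3) — d to each: Gemma:11, Sigma:21, Indus:16, Mira:13, Ursa:15, Alpha:15 → nearest is Gemma
(-4, 1, -5) — d to each: Gemma:15, Sigma:21, Indus:18, Mira:11, Ursa:13, Alpha:17 → nearest is Mira
(-4, 0, -1) — d to each: Gemma:10, Sigma:18, Indus:13, Mira:6, Ursa:8, Alpha:12 → nearest is Mira
(-2, -2, -2) — d to each: Gemma:7, Sigma:19, Indus:10, Mira:3, Ursa:9, Alpha:9 → nearest is Mira
(4, 4, 4) — d to each: Gemma:13, Sigma:3, Indus:14, Mira:15, Ursa:23, Alpha:11 → nearest is Sigma
(-5, -6, -2) — d to each: Gemma:12, Sigma:26, Indus:13, Mira:10, Ursa:2, Alpha:14 → nearest is Ursa
(2, 5, 2) — d to each: Gemma:10, Sigma:6, Indus:15, Mira:12, Ursa:20, Alpha:12 → nearest is Sigma
2 of the 7 points have Sigma as nearest.

2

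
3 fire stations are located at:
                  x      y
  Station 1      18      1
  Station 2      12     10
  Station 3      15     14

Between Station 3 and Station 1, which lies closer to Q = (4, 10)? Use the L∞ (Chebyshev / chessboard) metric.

Station 3

d(Q, Station 3) = max(11, 4) = 11
d(Q, Station 1) = max(14, 9) = 14
11 < 14, so Station 3 is closer.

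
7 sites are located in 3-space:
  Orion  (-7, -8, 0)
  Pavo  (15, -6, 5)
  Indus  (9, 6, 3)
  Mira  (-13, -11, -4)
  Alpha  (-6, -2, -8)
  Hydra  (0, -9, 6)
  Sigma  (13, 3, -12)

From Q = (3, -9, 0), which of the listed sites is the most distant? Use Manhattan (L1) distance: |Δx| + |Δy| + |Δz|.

d(Q, Orion) = |3−(-7)| + |-9−(-8)| + |0−0| = 10 + 1 + 0 = 11
d(Q, Pavo) = |3−15| + |-9−(-6)| + |0−5| = 12 + 3 + 5 = 20
d(Q, Indus) = |3−9| + |-9−6| + |0−3| = 6 + 15 + 3 = 24
d(Q, Mira) = |3−(-13)| + |-9−(-11)| + |0−(-4)| = 16 + 2 + 4 = 22
d(Q, Alpha) = |3−(-6)| + |-9−(-2)| + |0−(-8)| = 9 + 7 + 8 = 24
d(Q, Hydra) = |3−0| + |-9−(-9)| + |0−6| = 3 + 0 + 6 = 9
d(Q, Sigma) = |3−13| + |-9−3| + |0−(-12)| = 10 + 12 + 12 = 34
The largest is to Sigma.

Sigma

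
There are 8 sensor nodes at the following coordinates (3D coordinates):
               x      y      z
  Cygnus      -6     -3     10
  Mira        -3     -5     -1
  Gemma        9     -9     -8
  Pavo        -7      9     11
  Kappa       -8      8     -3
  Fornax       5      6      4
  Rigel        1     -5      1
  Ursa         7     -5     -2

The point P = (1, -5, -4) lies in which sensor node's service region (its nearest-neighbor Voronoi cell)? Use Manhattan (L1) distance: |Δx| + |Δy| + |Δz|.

Rigel

d(P, Cygnus) = 7 + 2 + 14 = 23
d(P, Mira) = 4 + 0 + 3 = 7
d(P, Gemma) = 8 + 4 + 4 = 16
d(P, Pavo) = 8 + 14 + 15 = 37
d(P, Kappa) = 9 + 13 + 1 = 23
d(P, Fornax) = 4 + 11 + 8 = 23
d(P, Rigel) = 0 + 0 + 5 = 5
d(P, Ursa) = 6 + 0 + 2 = 8
Minimum is at Rigel.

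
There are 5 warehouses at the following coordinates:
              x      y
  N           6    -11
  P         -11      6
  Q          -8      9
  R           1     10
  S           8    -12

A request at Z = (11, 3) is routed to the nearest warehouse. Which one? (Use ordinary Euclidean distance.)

Squared Euclidean distances:
|ZN|² = 25 + 196 = 221
|ZP|² = 484 + 9 = 493
|ZQ|² = 361 + 36 = 397
|ZR|² = 100 + 49 = 149
|ZS|² = 9 + 225 = 234
The smallest is to R, so Z lies in the Voronoi region of R.

R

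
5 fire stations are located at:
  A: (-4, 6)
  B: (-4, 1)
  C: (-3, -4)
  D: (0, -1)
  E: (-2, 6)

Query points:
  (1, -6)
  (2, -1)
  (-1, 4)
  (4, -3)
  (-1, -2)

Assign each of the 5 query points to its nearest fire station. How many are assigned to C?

1

(1, -6) — d² to each: A:169, B:74, C:20, D:26, E:153 → nearest is C
(2, -1) — d² to each: A:85, B:40, C:34, D:4, E:65 → nearest is D
(-1, 4) — d² to each: A:13, B:18, C:68, D:26, E:5 → nearest is E
(4, -3) — d² to each: A:145, B:80, C:50, D:20, E:117 → nearest is D
(-1, -2) — d² to each: A:73, B:18, C:8, D:2, E:65 → nearest is D
1 of the 5 points has C as nearest.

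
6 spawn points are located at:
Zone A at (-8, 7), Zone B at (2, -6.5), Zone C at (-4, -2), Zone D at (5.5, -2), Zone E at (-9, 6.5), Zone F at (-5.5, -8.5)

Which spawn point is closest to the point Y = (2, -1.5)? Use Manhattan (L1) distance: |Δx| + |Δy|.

Zone D

d(Y, Zone A) = |2−(-8)| + |-1.5−7| = 10 + 8.5 = 18.5
d(Y, Zone B) = |2−2| + |-1.5−(-6.5)| = 0 + 5 = 5
d(Y, Zone C) = |2−(-4)| + |-1.5−(-2)| = 6 + 0.5 = 6.5
d(Y, Zone D) = |2−5.5| + |-1.5−(-2)| = 3.5 + 0.5 = 4
d(Y, Zone E) = |2−(-9)| + |-1.5−6.5| = 11 + 8 = 19
d(Y, Zone F) = |2−(-5.5)| + |-1.5−(-8.5)| = 7.5 + 7 = 14.5
Zone D is nearest.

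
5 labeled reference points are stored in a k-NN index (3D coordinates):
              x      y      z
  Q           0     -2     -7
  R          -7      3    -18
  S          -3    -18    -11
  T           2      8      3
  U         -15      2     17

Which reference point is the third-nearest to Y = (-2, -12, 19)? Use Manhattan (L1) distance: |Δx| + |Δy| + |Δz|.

Q

d(Y,Q) = |-2−0| + |-12−(-2)| + |19−(-7)| = 2 + 10 + 26 = 38
d(Y,R) = |-2−(-7)| + |-12−3| + |19−(-18)| = 5 + 15 + 37 = 57
d(Y,S) = |-2−(-3)| + |-12−(-18)| + |19−(-11)| = 1 + 6 + 30 = 37
d(Y,T) = |-2−2| + |-12−8| + |19−3| = 4 + 20 + 16 = 40
d(Y,U) = |-2−(-15)| + |-12−2| + |19−17| = 13 + 14 + 2 = 29
Sorted ascending: U, S, Q, T, … — the third-nearest is Q.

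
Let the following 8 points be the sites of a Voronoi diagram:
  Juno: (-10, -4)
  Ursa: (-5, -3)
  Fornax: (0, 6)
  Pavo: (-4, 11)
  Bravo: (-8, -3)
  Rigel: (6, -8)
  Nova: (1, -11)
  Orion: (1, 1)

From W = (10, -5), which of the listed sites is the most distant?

Pavo

Squared Euclidean distances:
d²(W, Juno) = (10−(-10))² + (-5−(-4))² = 400 + 1 = 401
d²(W, Ursa) = (10−(-5))² + (-5−(-3))² = 225 + 4 = 229
d²(W, Fornax) = (10−0)² + (-5−6)² = 100 + 121 = 221
d²(W, Pavo) = (10−(-4))² + (-5−11)² = 196 + 256 = 452
d²(W, Bravo) = (10−(-8))² + (-5−(-3))² = 324 + 4 = 328
d²(W, Rigel) = (10−6)² + (-5−(-8))² = 16 + 9 = 25
d²(W, Nova) = (10−1)² + (-5−(-11))² = 81 + 36 = 117
d²(W, Orion) = (10−1)² + (-5−1)² = 81 + 36 = 117
The largest is to Pavo.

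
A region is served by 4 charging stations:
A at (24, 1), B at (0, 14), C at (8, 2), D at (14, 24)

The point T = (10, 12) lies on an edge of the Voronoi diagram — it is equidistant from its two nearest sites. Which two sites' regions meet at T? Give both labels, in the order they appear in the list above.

B and C

Squared distances from T to each site:
|TA|² = (10−24)² + (12−1)² = 196 + 121 = 317
|TB|² = (10−0)² + (12−14)² = 100 + 4 = 104
|TC|² = (10−8)² + (12−2)² = 4 + 100 = 104
|TD|² = (10−14)² + (12−24)² = 16 + 144 = 160
T is equidistant from B and C (both at squared distance 104), and every other site is strictly farther — so T lies on the B–C Voronoi edge.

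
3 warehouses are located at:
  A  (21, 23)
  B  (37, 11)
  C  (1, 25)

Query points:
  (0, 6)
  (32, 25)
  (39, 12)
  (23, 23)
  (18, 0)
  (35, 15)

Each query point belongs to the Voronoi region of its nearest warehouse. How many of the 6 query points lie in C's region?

1

(0, 6) — d² to each: A:730, B:1394, C:362 → nearest is C
(32, 25) — d² to each: A:125, B:221, C:961 → nearest is A
(39, 12) — d² to each: A:445, B:5, C:1613 → nearest is B
(23, 23) — d² to each: A:4, B:340, C:488 → nearest is A
(18, 0) — d² to each: A:538, B:482, C:914 → nearest is B
(35, 15) — d² to each: A:260, B:20, C:1256 → nearest is B
1 of the 6 points has C as nearest.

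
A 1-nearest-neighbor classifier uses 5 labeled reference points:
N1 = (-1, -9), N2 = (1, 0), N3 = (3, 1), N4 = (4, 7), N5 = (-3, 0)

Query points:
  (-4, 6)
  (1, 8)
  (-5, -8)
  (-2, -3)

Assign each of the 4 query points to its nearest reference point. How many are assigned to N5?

2

(-4, 6) — d² to each: N1:234, N2:61, N3:74, N4:65, N5:37 → nearest is N5
(1, 8) — d² to each: N1:293, N2:64, N3:53, N4:10, N5:80 → nearest is N4
(-5, -8) — d² to each: N1:17, N2:100, N3:145, N4:306, N5:68 → nearest is N1
(-2, -3) — d² to each: N1:37, N2:18, N3:41, N4:136, N5:10 → nearest is N5
2 of the 4 points have N5 as nearest.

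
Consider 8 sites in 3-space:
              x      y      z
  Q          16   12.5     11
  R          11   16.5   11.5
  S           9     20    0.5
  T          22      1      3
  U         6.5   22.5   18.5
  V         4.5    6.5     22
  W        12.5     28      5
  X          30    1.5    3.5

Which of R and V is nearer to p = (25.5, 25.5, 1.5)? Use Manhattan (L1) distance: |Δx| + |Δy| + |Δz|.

R

d(p,R) = |25.5−11| + |25.5−16.5| + |1.5−11.5| = 14.5 + 9 + 10 = 33.5
d(p,V) = |25.5−4.5| + |25.5−6.5| + |1.5−22| = 21 + 19 + 20.5 = 60.5
33.5 < 60.5, so R is closer.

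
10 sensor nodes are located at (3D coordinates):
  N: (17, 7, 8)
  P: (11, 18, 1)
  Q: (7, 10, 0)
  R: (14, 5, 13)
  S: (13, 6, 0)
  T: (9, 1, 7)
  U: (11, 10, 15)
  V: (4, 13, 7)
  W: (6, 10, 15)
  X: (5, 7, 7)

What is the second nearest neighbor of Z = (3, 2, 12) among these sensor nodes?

T

Squared Euclidean distances:
|ZN|² = 196 + 25 + 16 = 237
|ZP|² = 64 + 256 + 121 = 441
|ZQ|² = 16 + 64 + 144 = 224
|ZR|² = 121 + 9 + 1 = 131
|ZS|² = 100 + 16 + 144 = 260
|ZT|² = 36 + 1 + 25 = 62
|ZU|² = 64 + 64 + 9 = 137
|ZV|² = 1 + 121 + 25 = 147
|ZW|² = 9 + 64 + 9 = 82
|ZX|² = 4 + 25 + 25 = 54
Sorted ascending: X, T, W, … — the second-nearest is T.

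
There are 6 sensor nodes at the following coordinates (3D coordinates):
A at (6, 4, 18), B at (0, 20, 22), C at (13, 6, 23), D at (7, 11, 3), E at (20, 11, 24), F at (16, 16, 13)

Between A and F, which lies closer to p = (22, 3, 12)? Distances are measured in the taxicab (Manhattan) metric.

d(p,A) = |22−6| + |3−4| + |12−18| = 16 + 1 + 6 = 23
d(p,F) = |22−16| + |3−16| + |12−13| = 6 + 13 + 1 = 20
23 > 20, so F is closer.

F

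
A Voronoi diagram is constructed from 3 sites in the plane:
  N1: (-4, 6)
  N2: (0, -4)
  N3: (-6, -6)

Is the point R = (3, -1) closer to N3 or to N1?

N1

Compare squared distances:
|RN3|² = (3−(-6))² + (-1−(-6))² = 81 + 25 = 106
|RN1|² = (3−(-4))² + (-1−6)² = 49 + 49 = 98
106 > 98, so N1 is closer.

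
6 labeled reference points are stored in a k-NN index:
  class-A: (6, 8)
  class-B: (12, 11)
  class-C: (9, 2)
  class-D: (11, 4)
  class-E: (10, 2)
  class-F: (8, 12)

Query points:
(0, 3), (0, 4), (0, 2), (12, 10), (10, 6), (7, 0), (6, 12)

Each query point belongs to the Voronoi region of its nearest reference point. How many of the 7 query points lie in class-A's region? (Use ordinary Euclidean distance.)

3

(0, 3) — d² to each: class-A:61, class-B:208, class-C:82, class-D:122, class-E:101, class-F:145 → nearest is class-A
(0, 4) — d² to each: class-A:52, class-B:193, class-C:85, class-D:121, class-E:104, class-F:128 → nearest is class-A
(0, 2) — d² to each: class-A:72, class-B:225, class-C:81, class-D:125, class-E:100, class-F:164 → nearest is class-A
(12, 10) — d² to each: class-A:40, class-B:1, class-C:73, class-D:37, class-E:68, class-F:20 → nearest is class-B
(10, 6) — d² to each: class-A:20, class-B:29, class-C:17, class-D:5, class-E:16, class-F:40 → nearest is class-D
(7, 0) — d² to each: class-A:65, class-B:146, class-C:8, class-D:32, class-E:13, class-F:145 → nearest is class-C
(6, 12) — d² to each: class-A:16, class-B:37, class-C:109, class-D:89, class-E:116, class-F:4 → nearest is class-F
3 of the 7 points have class-A as nearest.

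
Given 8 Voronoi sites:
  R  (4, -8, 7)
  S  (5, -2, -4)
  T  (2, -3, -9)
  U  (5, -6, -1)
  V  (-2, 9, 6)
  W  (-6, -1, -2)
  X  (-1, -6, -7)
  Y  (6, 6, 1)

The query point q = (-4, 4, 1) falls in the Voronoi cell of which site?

W

Squared Euclidean distances:
|qR|² = 64 + 144 + 36 = 244
|qS|² = 81 + 36 + 25 = 142
|qT|² = 36 + 49 + 100 = 185
|qU|² = 81 + 100 + 4 = 185
|qV|² = 4 + 25 + 25 = 54
|qW|² = 4 + 25 + 9 = 38
|qX|² = 9 + 100 + 64 = 173
|qY|² = 100 + 4 + 0 = 104
The smallest is to W, so q lies in the Voronoi region of W.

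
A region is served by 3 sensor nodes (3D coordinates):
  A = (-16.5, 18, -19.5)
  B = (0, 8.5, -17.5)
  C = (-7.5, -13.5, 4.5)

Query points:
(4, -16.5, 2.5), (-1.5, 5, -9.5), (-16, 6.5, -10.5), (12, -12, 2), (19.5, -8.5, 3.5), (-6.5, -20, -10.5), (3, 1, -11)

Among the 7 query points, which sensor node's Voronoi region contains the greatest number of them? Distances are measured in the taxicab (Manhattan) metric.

(4, -16.5, 2.5) — d to each: A:77, B:49, C:16.5 → nearest is C
(-1.5, 5, -9.5) — d to each: A:38, B:13, C:38.5 → nearest is B
(-16, 6.5, -10.5) — d to each: A:21, B:25, C:43.5 → nearest is A
(12, -12, 2) — d to each: A:80, B:52, C:23.5 → nearest is C
(19.5, -8.5, 3.5) — d to each: A:85.5, B:57.5, C:33 → nearest is C
(-6.5, -20, -10.5) — d to each: A:57, B:42, C:22.5 → nearest is C
(3, 1, -11) — d to each: A:45, B:17, C:40.5 → nearest is B
Tally — A:1, B:2, C:4. C captures the most (4).

C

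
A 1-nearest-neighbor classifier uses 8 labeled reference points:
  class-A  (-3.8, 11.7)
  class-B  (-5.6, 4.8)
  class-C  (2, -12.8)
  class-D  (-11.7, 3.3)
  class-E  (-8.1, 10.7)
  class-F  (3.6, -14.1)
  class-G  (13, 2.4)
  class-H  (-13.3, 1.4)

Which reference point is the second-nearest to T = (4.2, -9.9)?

class-F

Compare squared distances (the ordering matches that of the actual distances):
d²(T, class-A) = 64 + 466.56 = 530.56
d²(T, class-B) = 96.04 + 216.09 = 312.13
d²(T, class-C) = 4.84 + 8.41 = 13.25
d²(T, class-D) = 252.81 + 174.24 = 427.05
d²(T, class-E) = 151.29 + 424.36 = 575.65
d²(T, class-F) = 0.36 + 17.64 = 18
d²(T, class-G) = 77.44 + 151.29 = 228.73
d²(T, class-H) = 306.25 + 127.69 = 433.94
Sorted ascending: class-C, class-F, class-G, … — the second-nearest is class-F.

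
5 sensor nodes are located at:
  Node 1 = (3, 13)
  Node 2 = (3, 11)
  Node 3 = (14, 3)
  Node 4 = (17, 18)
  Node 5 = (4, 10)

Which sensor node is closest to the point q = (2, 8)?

Node 5

Compare squared distances (the ordering matches that of the actual distances):
d²(q, Node 1) = (2−3)² + (8−13)² = 1 + 25 = 26
d²(q, Node 2) = (2−3)² + (8−11)² = 1 + 9 = 10
d²(q, Node 3) = (2−14)² + (8−3)² = 144 + 25 = 169
d²(q, Node 4) = (2−17)² + (8−18)² = 225 + 100 = 325
d²(q, Node 5) = (2−4)² + (8−10)² = 4 + 4 = 8
The smallest is to Node 5, so q lies in the Voronoi region of Node 5.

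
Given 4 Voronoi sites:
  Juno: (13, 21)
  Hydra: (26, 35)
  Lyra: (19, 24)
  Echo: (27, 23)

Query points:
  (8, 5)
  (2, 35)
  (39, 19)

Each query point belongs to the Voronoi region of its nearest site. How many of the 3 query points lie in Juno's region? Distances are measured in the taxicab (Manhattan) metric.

1

(8, 5) — d to each: Juno:21, Hydra:48, Lyra:30, Echo:37 → nearest is Juno
(2, 35) — d to each: Juno:25, Hydra:24, Lyra:28, Echo:37 → nearest is Hydra
(39, 19) — d to each: Juno:28, Hydra:29, Lyra:25, Echo:16 → nearest is Echo
1 of the 3 points has Juno as nearest.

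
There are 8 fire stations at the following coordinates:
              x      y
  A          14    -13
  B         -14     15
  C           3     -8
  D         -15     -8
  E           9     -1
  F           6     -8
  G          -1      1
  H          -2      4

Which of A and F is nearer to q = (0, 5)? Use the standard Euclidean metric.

F

Compare squared distances:
|qA|² = (0−14)² + (5−(-13))² = 196 + 324 = 520
|qF|² = (0−6)² + (5−(-8))² = 36 + 169 = 205
520 > 205, so F is closer.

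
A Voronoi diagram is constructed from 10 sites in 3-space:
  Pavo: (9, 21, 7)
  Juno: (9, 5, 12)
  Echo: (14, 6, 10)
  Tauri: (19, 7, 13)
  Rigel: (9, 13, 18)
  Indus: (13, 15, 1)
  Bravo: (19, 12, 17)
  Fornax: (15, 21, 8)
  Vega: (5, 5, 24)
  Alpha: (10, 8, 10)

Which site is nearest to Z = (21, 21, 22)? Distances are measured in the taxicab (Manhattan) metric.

d(Z, Pavo) = |21−9| + |21−21| + |22−7| = 12 + 0 + 15 = 27
d(Z, Juno) = |21−9| + |21−5| + |22−12| = 12 + 16 + 10 = 38
d(Z, Echo) = |21−14| + |21−6| + |22−10| = 7 + 15 + 12 = 34
d(Z, Tauri) = |21−19| + |21−7| + |22−13| = 2 + 14 + 9 = 25
d(Z, Rigel) = |21−9| + |21−13| + |22−18| = 12 + 8 + 4 = 24
d(Z, Indus) = |21−13| + |21−15| + |22−1| = 8 + 6 + 21 = 35
d(Z, Bravo) = |21−19| + |21−12| + |22−17| = 2 + 9 + 5 = 16
d(Z, Fornax) = |21−15| + |21−21| + |22−8| = 6 + 0 + 14 = 20
d(Z, Vega) = |21−5| + |21−5| + |22−24| = 16 + 16 + 2 = 34
d(Z, Alpha) = |21−10| + |21−8| + |22−10| = 11 + 13 + 12 = 36
The smallest is to Bravo, so Z lies in the Voronoi region of Bravo.

Bravo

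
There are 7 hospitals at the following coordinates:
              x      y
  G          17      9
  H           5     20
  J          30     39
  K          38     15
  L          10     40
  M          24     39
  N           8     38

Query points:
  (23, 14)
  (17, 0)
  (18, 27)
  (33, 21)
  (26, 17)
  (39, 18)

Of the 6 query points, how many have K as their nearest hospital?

(23, 14) — d² to each: G:61, H:360, J:674, K:226, L:845, M:626, N:801 → nearest is G
(17, 0) — d² to each: G:81, H:544, J:1690, K:666, L:1649, M:1570, N:1525 → nearest is G
(18, 27) — d² to each: G:325, H:218, J:288, K:544, L:233, M:180, N:221 → nearest is M
(33, 21) — d² to each: G:400, H:785, J:333, K:61, L:890, M:405, N:914 → nearest is K
(26, 17) — d² to each: G:145, H:450, J:500, K:148, L:785, M:488, N:765 → nearest is G
(39, 18) — d² to each: G:565, H:1160, J:522, K:10, L:1325, M:666, N:1361 → nearest is K
2 of the 6 points have K as nearest.

2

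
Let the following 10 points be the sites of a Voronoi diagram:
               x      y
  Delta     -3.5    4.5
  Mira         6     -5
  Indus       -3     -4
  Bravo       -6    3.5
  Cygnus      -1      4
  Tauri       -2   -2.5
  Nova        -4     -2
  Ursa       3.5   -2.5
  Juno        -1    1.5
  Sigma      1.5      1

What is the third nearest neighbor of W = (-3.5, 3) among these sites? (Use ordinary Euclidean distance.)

Since √ is increasing, it suffices to compare squared distances:
d²(W, Delta) = (-3.5−(-3.5))² + (3−4.5)² = 0 + 2.25 = 2.25
d²(W, Mira) = (-3.5−6)² + (3−(-5))² = 90.25 + 64 = 154.25
d²(W, Indus) = (-3.5−(-3))² + (3−(-4))² = 0.25 + 49 = 49.25
d²(W, Bravo) = (-3.5−(-6))² + (3−3.5)² = 6.25 + 0.25 = 6.5
d²(W, Cygnus) = (-3.5−(-1))² + (3−4)² = 6.25 + 1 = 7.25
d²(W, Tauri) = (-3.5−(-2))² + (3−(-2.5))² = 2.25 + 30.25 = 32.5
d²(W, Nova) = (-3.5−(-4))² + (3−(-2))² = 0.25 + 25 = 25.25
d²(W, Ursa) = (-3.5−3.5)² + (3−(-2.5))² = 49 + 30.25 = 79.25
d²(W, Juno) = (-3.5−(-1))² + (3−1.5)² = 6.25 + 2.25 = 8.5
d²(W, Sigma) = (-3.5−1.5)² + (3−1)² = 25 + 4 = 29
Sorted ascending: Delta, Bravo, Cygnus, Juno, … — the third-nearest is Cygnus.

Cygnus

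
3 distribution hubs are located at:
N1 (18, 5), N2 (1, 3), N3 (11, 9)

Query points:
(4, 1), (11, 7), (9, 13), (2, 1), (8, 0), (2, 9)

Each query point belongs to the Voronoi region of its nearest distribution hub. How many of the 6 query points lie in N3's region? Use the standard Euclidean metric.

2

(4, 1) — d² to each: N1:212, N2:13, N3:113 → nearest is N2
(11, 7) — d² to each: N1:53, N2:116, N3:4 → nearest is N3
(9, 13) — d² to each: N1:145, N2:164, N3:20 → nearest is N3
(2, 1) — d² to each: N1:272, N2:5, N3:145 → nearest is N2
(8, 0) — d² to each: N1:125, N2:58, N3:90 → nearest is N2
(2, 9) — d² to each: N1:272, N2:37, N3:81 → nearest is N2
2 of the 6 points have N3 as nearest.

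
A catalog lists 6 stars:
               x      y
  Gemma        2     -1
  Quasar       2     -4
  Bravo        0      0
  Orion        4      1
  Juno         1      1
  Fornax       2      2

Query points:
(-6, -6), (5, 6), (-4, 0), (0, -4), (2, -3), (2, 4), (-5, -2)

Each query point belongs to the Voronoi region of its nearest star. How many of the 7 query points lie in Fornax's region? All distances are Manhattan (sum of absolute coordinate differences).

(-6, -6) — d to each: Gemma:13, Quasar:10, Bravo:12, Orion:17, Juno:14, Fornax:16 → nearest is Quasar
(5, 6) — d to each: Gemma:10, Quasar:13, Bravo:11, Orion:6, Juno:9, Fornax:7 → nearest is Orion
(-4, 0) — d to each: Gemma:7, Quasar:10, Bravo:4, Orion:9, Juno:6, Fornax:8 → nearest is Bravo
(0, -4) — d to each: Gemma:5, Quasar:2, Bravo:4, Orion:9, Juno:6, Fornax:8 → nearest is Quasar
(2, -3) — d to each: Gemma:2, Quasar:1, Bravo:5, Orion:6, Juno:5, Fornax:5 → nearest is Quasar
(2, 4) — d to each: Gemma:5, Quasar:8, Bravo:6, Orion:5, Juno:4, Fornax:2 → nearest is Fornax
(-5, -2) — d to each: Gemma:8, Quasar:9, Bravo:7, Orion:12, Juno:9, Fornax:11 → nearest is Bravo
1 of the 7 points has Fornax as nearest.

1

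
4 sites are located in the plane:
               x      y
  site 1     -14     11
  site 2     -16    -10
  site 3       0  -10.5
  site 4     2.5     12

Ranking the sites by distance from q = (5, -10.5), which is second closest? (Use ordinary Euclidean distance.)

Compare squared distances (the ordering matches that of the actual distances):
d²(q, site 1) = (5−(-14))² + (-10.5−11)² = 361 + 462.25 = 823.25
d²(q, site 2) = (5−(-16))² + (-10.5−(-10))² = 441 + 0.25 = 441.25
d²(q, site 3) = (5−0)² + (-10.5−(-10.5))² = 25 + 0 = 25
d²(q, site 4) = (5−2.5)² + (-10.5−12)² = 6.25 + 506.25 = 512.5
Sorted ascending: site 3, site 2, site 4, … — the second-nearest is site 2.

site 2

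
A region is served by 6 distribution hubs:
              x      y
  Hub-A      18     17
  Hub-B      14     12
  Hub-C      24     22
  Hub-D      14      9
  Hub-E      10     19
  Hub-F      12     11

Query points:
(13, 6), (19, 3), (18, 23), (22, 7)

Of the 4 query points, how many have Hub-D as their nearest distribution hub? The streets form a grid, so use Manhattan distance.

3

(13, 6) — d to each: Hub-A:16, Hub-B:7, Hub-C:27, Hub-D:4, Hub-E:16, Hub-F:6 → nearest is Hub-D
(19, 3) — d to each: Hub-A:15, Hub-B:14, Hub-C:24, Hub-D:11, Hub-E:25, Hub-F:15 → nearest is Hub-D
(18, 23) — d to each: Hub-A:6, Hub-B:15, Hub-C:7, Hub-D:18, Hub-E:12, Hub-F:18 → nearest is Hub-A
(22, 7) — d to each: Hub-A:14, Hub-B:13, Hub-C:17, Hub-D:10, Hub-E:24, Hub-F:14 → nearest is Hub-D
3 of the 4 points have Hub-D as nearest.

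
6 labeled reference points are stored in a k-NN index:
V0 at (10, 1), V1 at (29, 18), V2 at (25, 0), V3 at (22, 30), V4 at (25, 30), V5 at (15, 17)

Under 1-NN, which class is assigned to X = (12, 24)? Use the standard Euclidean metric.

Since √ is increasing, it suffices to compare squared distances:
|XV0|² = (12−10)² + (24−1)² = 4 + 529 = 533
|XV1|² = (12−29)² + (24−18)² = 289 + 36 = 325
|XV2|² = (12−25)² + (24−0)² = 169 + 576 = 745
|XV3|² = (12−22)² + (24−30)² = 100 + 36 = 136
|XV4|² = (12−25)² + (24−30)² = 169 + 36 = 205
|XV5|² = (12−15)² + (24−17)² = 9 + 49 = 58
The smallest is to V5, so X lies in the Voronoi region of V5.

V5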